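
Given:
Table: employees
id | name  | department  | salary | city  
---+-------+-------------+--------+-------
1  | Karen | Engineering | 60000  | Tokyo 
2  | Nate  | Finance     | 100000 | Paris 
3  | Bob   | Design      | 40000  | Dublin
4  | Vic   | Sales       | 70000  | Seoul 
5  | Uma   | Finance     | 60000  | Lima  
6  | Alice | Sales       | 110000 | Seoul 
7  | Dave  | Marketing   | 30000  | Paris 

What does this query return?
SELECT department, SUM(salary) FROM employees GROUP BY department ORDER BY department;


Summing salary within each department:
  Design: 40000 = 40000
  Engineering: 60000 = 60000
  Finance: 100000 + 60000 = 160000
  Marketing: 30000 = 30000
  Sales: 70000 + 110000 = 180000


5 groups:
Design, 40000
Engineering, 60000
Finance, 160000
Marketing, 30000
Sales, 180000


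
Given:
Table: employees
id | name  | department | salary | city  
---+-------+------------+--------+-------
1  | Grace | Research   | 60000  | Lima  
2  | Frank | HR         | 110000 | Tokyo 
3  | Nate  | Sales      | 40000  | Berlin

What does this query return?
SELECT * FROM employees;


SELECT * returns all 3 rows with all columns

3 rows:
1, Grace, Research, 60000, Lima
2, Frank, HR, 110000, Tokyo
3, Nate, Sales, 40000, Berlin


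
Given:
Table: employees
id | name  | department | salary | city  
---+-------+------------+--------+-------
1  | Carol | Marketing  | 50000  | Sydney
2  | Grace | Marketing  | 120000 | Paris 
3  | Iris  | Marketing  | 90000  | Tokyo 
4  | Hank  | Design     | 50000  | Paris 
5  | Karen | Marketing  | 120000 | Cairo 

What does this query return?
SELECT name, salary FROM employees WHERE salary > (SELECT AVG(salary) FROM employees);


Subquery: AVG(salary) = 86000.0
Filtering: salary > 86000.0
  Grace (120000) -> MATCH
  Iris (90000) -> MATCH
  Karen (120000) -> MATCH


3 rows:
Grace, 120000
Iris, 90000
Karen, 120000


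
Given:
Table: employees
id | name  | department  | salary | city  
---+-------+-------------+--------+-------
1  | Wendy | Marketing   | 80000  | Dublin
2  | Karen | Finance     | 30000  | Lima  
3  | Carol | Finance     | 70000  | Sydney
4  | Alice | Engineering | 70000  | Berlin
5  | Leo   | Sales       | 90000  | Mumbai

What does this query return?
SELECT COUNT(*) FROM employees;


COUNT(*) counts all rows

5


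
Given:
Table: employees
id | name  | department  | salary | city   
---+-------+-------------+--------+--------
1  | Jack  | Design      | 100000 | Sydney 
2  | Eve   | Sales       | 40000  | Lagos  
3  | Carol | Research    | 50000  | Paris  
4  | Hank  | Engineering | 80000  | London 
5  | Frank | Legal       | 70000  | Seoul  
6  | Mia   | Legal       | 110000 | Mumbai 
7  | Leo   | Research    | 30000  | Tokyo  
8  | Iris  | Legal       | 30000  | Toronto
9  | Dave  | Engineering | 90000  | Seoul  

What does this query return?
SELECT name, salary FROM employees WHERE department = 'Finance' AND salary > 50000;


Filtering: department = 'Finance' AND salary > 50000
Matching: 0 rows

Empty result set (0 rows)


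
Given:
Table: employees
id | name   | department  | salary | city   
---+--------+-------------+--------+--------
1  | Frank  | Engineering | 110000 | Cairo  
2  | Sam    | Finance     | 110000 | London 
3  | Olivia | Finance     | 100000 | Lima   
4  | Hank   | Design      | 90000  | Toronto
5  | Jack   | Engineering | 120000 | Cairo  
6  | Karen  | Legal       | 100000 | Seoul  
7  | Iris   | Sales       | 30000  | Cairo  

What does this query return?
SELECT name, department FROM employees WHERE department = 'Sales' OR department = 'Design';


Filtering: department = 'Sales' OR 'Design'
Matching: 2 rows

2 rows:
Hank, Design
Iris, Sales


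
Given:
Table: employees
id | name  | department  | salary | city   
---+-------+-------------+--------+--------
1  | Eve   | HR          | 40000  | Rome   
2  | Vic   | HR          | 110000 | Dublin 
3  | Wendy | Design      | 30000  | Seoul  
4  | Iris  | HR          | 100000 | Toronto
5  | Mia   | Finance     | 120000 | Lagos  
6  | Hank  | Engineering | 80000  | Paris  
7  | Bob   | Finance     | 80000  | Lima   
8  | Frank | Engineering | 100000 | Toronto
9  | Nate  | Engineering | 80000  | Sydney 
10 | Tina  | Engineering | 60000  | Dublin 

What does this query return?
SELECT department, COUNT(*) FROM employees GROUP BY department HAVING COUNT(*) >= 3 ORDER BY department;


Groups with count >= 3:
  Engineering: 4 -> PASS
  HR: 3 -> PASS
  Design: 1 -> filtered out
  Finance: 2 -> filtered out


2 groups:
Engineering, 4
HR, 3


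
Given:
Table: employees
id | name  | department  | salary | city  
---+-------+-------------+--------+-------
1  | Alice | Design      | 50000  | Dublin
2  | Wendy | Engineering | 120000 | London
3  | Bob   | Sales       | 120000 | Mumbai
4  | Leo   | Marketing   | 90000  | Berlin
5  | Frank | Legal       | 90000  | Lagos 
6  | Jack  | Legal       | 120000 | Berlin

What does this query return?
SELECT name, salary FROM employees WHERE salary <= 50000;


Filtering: salary <= 50000
Matching: 1 rows

1 rows:
Alice, 50000


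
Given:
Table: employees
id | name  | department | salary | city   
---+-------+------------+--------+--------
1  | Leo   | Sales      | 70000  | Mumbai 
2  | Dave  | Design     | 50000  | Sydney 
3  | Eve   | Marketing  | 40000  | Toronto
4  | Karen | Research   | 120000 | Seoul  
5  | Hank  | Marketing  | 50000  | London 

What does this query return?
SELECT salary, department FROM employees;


Projecting columns: salary, department

5 rows:
70000, Sales
50000, Design
40000, Marketing
120000, Research
50000, Marketing


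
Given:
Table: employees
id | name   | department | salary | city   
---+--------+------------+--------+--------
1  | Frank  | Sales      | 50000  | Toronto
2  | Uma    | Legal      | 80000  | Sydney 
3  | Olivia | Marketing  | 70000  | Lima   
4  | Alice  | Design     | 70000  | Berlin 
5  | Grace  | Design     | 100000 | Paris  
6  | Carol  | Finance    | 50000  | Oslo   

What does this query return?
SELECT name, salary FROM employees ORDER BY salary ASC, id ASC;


Sorting by salary ASC, then id ASC for ties

6 rows:
Frank, 50000
Carol, 50000
Olivia, 70000
Alice, 70000
Uma, 80000
Grace, 100000


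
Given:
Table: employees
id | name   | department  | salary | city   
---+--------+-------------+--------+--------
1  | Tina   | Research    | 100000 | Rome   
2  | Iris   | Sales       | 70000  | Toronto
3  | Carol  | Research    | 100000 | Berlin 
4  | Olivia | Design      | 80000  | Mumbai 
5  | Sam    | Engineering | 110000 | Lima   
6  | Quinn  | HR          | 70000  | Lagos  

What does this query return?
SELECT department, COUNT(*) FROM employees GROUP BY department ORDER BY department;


Assigning each row to its department group:
  Tina -> Research
  Iris -> Sales
  Carol -> Research
  Olivia -> Design
  Sam -> Engineering
  Quinn -> HR


5 groups:
Design, 1
Engineering, 1
HR, 1
Research, 2
Sales, 1


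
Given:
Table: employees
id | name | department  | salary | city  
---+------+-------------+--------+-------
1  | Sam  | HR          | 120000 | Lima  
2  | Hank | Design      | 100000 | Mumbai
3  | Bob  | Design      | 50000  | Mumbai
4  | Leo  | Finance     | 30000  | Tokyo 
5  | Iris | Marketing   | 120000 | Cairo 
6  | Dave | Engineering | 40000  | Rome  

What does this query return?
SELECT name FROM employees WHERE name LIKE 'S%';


LIKE 'S%' matches names starting with 'S'
Matching: 1

1 rows:
Sam


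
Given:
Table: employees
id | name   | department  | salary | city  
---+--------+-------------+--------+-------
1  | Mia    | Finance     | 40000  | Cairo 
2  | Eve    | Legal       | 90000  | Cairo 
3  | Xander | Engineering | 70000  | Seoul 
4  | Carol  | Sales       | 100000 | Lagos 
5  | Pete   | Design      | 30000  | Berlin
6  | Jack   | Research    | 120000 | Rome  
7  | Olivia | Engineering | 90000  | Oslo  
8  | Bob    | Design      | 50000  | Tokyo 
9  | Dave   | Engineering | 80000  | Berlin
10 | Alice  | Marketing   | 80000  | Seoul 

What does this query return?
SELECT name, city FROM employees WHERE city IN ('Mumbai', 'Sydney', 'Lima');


Filtering: city IN ('Mumbai', 'Sydney', 'Lima')
Matching: 0 rows

Empty result set (0 rows)


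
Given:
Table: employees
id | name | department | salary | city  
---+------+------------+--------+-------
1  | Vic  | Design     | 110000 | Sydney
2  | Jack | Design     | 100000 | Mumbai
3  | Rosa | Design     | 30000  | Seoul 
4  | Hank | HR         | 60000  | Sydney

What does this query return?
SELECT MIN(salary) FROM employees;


Salaries: 110000, 100000, 30000, 60000
MIN = 30000

30000


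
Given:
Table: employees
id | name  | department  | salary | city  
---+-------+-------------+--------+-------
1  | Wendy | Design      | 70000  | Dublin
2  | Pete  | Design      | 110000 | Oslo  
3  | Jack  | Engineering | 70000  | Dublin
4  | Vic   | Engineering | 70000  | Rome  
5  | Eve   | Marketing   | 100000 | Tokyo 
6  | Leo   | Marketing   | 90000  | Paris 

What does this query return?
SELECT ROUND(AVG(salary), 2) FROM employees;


SUM(salary) = 510000
COUNT = 6
ROUND(AVG, 2) = ROUND(510000 / 6, 2) = 85000.0

85000.0


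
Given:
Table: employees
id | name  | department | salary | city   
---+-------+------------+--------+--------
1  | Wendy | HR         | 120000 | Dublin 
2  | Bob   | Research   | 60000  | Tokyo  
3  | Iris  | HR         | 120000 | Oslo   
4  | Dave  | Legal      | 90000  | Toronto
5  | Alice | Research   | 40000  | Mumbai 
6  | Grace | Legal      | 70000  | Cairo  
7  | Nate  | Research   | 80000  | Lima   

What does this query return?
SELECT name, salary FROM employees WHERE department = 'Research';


Filtering: department = 'Research'
Matching rows: 3

3 rows:
Bob, 60000
Alice, 40000
Nate, 80000


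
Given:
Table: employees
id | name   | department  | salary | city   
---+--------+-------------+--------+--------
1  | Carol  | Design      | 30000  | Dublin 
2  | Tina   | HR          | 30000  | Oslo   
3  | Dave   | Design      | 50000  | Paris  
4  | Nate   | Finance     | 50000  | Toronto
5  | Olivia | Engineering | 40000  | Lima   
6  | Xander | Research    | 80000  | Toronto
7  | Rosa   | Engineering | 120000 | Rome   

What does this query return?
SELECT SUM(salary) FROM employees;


SUM(salary) = 30000 + 30000 + 50000 + 50000 + 40000 + 80000 + 120000 = 400000

400000


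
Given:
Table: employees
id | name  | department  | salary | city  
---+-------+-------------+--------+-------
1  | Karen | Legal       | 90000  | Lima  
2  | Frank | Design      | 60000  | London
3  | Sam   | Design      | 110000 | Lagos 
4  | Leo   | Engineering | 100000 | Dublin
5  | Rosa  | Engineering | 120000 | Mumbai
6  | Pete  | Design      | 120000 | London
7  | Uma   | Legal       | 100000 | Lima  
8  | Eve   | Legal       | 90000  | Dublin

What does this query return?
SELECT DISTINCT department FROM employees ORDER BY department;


All 'department' values (row order): Legal, Design, Design, Engineering, Engineering, Design, Legal, Legal
Removing duplicates leaves 3 unique value(s).

3 values:
Design
Engineering
Legal


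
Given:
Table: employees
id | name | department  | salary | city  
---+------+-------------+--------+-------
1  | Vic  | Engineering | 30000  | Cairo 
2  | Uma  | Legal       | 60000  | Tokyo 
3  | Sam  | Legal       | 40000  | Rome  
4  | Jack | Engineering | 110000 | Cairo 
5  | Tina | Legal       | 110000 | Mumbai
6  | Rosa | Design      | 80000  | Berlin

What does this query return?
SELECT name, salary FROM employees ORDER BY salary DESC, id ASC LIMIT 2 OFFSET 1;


Sort by salary DESC (id ASC tiebreak), then skip 1 and take 2
Rows 2 through 3

2 rows:
Tina, 110000
Rosa, 80000


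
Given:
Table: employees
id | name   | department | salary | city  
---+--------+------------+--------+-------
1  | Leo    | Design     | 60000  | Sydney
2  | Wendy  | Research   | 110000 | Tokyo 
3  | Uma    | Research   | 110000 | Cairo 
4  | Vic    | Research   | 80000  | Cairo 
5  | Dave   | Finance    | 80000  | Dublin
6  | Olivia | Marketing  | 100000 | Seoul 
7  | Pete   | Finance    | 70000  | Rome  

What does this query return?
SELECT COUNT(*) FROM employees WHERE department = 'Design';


Counting rows where department = 'Design'
  Leo -> MATCH


1


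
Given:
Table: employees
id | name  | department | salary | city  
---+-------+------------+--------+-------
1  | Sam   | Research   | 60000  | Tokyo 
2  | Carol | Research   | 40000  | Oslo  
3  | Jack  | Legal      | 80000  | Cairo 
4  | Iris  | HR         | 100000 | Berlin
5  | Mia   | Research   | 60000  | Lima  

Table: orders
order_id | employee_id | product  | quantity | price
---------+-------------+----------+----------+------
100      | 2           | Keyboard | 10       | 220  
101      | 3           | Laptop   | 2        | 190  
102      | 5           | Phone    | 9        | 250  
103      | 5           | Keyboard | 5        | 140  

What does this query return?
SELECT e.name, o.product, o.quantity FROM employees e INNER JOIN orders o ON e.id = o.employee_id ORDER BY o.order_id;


Joining employees.id = orders.employee_id:
  employee Carol (id=2) -> order Keyboard
  employee Jack (id=3) -> order Laptop
  employee Mia (id=5) -> order Phone
  employee Mia (id=5) -> order Keyboard


4 rows:
Carol, Keyboard, 10
Jack, Laptop, 2
Mia, Phone, 9
Mia, Keyboard, 5


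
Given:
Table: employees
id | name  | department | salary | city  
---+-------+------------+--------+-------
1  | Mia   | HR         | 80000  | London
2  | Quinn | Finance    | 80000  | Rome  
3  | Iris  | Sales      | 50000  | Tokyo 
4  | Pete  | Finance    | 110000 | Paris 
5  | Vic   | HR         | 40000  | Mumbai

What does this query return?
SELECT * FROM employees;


SELECT * returns all 5 rows with all columns

5 rows:
1, Mia, HR, 80000, London
2, Quinn, Finance, 80000, Rome
3, Iris, Sales, 50000, Tokyo
4, Pete, Finance, 110000, Paris
5, Vic, HR, 40000, Mumbai


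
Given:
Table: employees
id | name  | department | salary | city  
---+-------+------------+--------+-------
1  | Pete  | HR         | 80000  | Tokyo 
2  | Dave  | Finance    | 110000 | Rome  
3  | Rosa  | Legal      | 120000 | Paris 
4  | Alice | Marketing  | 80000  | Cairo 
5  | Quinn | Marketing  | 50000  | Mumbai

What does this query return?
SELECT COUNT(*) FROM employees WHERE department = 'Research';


Counting rows where department = 'Research'


0


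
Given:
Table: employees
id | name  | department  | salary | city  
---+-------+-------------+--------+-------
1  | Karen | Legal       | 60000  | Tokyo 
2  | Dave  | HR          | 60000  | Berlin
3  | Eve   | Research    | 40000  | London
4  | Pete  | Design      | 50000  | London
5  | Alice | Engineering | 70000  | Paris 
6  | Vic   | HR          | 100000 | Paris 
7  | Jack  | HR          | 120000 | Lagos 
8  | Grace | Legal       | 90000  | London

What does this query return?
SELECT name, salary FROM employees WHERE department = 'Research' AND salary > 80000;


Filtering: department = 'Research' AND salary > 80000
Matching: 0 rows

Empty result set (0 rows)


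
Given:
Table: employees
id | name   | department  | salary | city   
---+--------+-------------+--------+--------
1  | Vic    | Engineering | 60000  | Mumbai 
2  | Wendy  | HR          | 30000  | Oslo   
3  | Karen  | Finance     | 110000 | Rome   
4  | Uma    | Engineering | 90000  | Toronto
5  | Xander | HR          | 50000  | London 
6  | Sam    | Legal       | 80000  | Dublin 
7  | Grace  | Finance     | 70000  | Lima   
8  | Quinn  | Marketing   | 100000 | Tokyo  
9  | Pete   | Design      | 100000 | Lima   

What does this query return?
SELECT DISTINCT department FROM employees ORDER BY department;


All 'department' values (row order): Engineering, HR, Finance, Engineering, HR, Legal, Finance, Marketing, Design
Removing duplicates leaves 6 unique value(s).

6 values:
Design
Engineering
Finance
HR
Legal
Marketing


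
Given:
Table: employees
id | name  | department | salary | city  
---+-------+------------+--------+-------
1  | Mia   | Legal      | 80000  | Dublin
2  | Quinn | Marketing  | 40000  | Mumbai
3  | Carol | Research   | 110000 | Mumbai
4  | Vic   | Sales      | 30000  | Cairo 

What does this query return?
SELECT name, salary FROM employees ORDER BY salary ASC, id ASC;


Sorting by salary ASC, then id ASC for ties

4 rows:
Vic, 30000
Quinn, 40000
Mia, 80000
Carol, 110000


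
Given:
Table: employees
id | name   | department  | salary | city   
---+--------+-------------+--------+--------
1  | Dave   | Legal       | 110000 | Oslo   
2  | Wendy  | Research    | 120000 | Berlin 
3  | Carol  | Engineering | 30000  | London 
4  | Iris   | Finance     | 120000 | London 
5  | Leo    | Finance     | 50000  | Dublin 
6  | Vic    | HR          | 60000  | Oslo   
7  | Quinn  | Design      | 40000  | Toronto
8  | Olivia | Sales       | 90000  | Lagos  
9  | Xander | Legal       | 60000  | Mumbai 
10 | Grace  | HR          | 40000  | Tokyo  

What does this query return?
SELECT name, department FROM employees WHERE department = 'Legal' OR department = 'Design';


Filtering: department = 'Legal' OR 'Design'
Matching: 3 rows

3 rows:
Dave, Legal
Quinn, Design
Xander, Legal


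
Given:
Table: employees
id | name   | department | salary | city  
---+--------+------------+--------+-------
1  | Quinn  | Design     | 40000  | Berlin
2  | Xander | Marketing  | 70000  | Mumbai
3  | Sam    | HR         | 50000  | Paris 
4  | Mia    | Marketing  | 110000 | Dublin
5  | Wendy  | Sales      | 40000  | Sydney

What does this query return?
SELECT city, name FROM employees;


Projecting columns: city, name

5 rows:
Berlin, Quinn
Mumbai, Xander
Paris, Sam
Dublin, Mia
Sydney, Wendy


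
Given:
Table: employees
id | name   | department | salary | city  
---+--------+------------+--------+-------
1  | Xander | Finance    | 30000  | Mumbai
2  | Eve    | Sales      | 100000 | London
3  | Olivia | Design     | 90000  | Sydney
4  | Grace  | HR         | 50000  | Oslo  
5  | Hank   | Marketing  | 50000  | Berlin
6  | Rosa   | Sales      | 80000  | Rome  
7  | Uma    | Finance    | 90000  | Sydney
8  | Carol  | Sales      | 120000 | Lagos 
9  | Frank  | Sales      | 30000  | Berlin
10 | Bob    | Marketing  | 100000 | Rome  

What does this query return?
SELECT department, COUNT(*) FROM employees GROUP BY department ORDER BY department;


Assigning each row to its department group:
  Xander -> Finance
  Eve -> Sales
  Olivia -> Design
  Grace -> HR
  Hank -> Marketing
  Rosa -> Sales
  Uma -> Finance
  Carol -> Sales
  Frank -> Sales
  Bob -> Marketing


5 groups:
Design, 1
Finance, 2
HR, 1
Marketing, 2
Sales, 4


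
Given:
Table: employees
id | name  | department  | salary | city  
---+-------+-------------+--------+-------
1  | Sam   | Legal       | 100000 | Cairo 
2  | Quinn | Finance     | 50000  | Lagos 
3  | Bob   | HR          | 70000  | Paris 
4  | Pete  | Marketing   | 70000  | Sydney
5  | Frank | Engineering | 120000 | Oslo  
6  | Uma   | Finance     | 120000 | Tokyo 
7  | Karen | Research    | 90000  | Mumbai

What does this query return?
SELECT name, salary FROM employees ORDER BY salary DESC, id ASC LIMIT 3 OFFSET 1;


Sort by salary DESC (id ASC tiebreak), then skip 1 and take 3
Rows 2 through 4

3 rows:
Uma, 120000
Sam, 100000
Karen, 90000


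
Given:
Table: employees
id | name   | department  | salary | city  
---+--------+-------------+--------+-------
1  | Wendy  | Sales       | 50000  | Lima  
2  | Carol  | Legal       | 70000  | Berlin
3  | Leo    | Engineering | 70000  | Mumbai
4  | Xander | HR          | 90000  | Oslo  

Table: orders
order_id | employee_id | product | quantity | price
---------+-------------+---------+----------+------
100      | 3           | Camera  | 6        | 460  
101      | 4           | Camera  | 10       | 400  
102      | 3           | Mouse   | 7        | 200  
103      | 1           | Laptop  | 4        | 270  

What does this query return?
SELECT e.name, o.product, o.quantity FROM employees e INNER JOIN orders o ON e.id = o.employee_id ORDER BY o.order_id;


Joining employees.id = orders.employee_id:
  employee Leo (id=3) -> order Camera
  employee Xander (id=4) -> order Camera
  employee Leo (id=3) -> order Mouse
  employee Wendy (id=1) -> order Laptop


4 rows:
Leo, Camera, 6
Xander, Camera, 10
Leo, Mouse, 7
Wendy, Laptop, 4


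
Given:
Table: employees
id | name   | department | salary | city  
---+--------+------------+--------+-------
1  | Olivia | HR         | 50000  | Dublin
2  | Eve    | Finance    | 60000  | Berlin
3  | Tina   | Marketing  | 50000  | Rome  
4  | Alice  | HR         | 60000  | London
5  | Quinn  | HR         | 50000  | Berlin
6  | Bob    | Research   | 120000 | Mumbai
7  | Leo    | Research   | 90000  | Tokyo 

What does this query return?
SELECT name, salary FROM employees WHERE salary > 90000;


Filtering: salary > 90000
Matching: 1 rows

1 rows:
Bob, 120000


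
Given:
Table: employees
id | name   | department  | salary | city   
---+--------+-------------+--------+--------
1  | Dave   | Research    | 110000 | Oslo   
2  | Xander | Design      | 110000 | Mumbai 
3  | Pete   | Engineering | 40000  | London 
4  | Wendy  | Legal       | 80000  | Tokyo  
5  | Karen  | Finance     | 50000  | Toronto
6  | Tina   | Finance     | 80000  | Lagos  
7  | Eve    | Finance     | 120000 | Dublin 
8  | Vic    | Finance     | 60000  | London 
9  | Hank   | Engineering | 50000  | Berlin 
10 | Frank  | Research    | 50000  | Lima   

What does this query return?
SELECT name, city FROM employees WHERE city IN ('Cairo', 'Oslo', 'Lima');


Filtering: city IN ('Cairo', 'Oslo', 'Lima')
Matching: 2 rows

2 rows:
Dave, Oslo
Frank, Lima


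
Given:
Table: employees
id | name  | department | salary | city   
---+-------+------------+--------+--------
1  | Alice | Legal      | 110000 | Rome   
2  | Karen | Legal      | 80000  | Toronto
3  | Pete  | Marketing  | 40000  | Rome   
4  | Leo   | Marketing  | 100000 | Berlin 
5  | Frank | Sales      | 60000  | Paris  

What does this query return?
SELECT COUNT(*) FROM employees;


COUNT(*) counts all rows

5


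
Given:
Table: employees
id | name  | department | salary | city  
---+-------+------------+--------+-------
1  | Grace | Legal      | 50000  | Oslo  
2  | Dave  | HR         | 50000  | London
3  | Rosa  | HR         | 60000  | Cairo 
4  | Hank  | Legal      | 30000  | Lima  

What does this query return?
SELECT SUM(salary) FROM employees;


SUM(salary) = 50000 + 50000 + 60000 + 30000 = 190000

190000


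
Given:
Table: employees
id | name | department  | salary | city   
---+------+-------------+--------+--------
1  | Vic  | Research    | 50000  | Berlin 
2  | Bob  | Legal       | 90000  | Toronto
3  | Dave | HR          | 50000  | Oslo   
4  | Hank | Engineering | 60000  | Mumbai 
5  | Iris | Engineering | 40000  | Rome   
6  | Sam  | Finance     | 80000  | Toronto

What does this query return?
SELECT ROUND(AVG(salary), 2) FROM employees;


SUM(salary) = 370000
COUNT = 6
ROUND(AVG, 2) = ROUND(370000 / 6, 2) = 61666.67

61666.67


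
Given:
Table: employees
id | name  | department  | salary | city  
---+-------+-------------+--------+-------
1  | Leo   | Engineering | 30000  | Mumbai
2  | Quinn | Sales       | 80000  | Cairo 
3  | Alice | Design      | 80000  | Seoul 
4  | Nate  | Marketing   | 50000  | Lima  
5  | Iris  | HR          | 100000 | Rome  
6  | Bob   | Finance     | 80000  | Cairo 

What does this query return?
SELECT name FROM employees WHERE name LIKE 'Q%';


LIKE 'Q%' matches names starting with 'Q'
Matching: 1

1 rows:
Quinn


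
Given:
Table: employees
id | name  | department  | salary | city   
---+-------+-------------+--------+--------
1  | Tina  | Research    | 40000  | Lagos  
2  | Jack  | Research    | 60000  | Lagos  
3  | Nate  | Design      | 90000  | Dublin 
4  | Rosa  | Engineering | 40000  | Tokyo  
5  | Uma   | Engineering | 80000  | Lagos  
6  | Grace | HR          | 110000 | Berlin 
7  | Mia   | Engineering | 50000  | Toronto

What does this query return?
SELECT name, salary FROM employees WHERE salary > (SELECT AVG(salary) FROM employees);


Subquery: AVG(salary) = 67142.86
Filtering: salary > 67142.86
  Nate (90000) -> MATCH
  Uma (80000) -> MATCH
  Grace (110000) -> MATCH


3 rows:
Nate, 90000
Uma, 80000
Grace, 110000


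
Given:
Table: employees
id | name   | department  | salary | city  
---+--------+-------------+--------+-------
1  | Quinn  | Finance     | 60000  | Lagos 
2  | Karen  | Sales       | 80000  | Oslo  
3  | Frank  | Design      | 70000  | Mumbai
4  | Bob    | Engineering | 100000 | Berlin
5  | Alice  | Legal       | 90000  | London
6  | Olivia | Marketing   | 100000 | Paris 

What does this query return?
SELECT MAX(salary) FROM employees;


Salaries: 60000, 80000, 70000, 100000, 90000, 100000
MAX = 100000

100000


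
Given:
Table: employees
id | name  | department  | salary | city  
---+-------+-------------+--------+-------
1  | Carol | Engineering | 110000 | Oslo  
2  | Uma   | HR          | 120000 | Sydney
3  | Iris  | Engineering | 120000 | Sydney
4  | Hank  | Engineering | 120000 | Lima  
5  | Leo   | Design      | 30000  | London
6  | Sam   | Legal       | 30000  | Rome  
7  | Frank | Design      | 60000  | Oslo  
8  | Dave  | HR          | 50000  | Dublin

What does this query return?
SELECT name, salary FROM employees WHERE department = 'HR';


Filtering: department = 'HR'
Matching rows: 2

2 rows:
Uma, 120000
Dave, 50000


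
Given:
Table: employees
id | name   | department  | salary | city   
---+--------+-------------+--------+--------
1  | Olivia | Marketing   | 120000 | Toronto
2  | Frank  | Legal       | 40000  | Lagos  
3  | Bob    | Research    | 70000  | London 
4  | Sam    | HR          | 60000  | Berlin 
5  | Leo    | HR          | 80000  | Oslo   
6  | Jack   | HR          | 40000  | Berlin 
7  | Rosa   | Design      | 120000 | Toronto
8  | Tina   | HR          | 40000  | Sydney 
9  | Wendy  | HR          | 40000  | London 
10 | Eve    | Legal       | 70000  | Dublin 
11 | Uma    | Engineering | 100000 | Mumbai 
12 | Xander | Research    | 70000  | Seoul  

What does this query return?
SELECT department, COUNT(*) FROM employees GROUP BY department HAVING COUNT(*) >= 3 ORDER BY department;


Groups with count >= 3:
  HR: 5 -> PASS
  Design: 1 -> filtered out
  Engineering: 1 -> filtered out
  Legal: 2 -> filtered out
  Marketing: 1 -> filtered out
  Research: 2 -> filtered out


1 groups:
HR, 5


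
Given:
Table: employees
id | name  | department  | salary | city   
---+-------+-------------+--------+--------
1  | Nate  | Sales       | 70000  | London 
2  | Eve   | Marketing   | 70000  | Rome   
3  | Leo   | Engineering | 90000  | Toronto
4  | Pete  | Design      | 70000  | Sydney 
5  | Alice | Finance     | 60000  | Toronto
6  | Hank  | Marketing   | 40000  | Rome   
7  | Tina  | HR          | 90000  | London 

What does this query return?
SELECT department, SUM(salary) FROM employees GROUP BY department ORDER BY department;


Summing salary within each department:
  Design: 70000 = 70000
  Engineering: 90000 = 90000
  Finance: 60000 = 60000
  HR: 90000 = 90000
  Marketing: 70000 + 40000 = 110000
  Sales: 70000 = 70000


6 groups:
Design, 70000
Engineering, 90000
Finance, 60000
HR, 90000
Marketing, 110000
Sales, 70000


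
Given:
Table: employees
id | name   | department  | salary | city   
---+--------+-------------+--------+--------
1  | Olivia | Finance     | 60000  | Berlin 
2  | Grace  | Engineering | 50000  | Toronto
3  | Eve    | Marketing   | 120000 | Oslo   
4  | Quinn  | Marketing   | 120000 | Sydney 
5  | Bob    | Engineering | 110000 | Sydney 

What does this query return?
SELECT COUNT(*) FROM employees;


COUNT(*) counts all rows

5


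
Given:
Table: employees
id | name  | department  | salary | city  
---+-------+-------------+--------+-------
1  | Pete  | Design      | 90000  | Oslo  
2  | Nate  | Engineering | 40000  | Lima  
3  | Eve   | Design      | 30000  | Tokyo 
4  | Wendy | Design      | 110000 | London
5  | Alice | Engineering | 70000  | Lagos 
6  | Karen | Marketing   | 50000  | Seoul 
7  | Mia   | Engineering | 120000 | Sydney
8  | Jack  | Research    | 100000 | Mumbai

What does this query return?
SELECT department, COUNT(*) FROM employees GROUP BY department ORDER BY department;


Assigning each row to its department group:
  Pete -> Design
  Nate -> Engineering
  Eve -> Design
  Wendy -> Design
  Alice -> Engineering
  Karen -> Marketing
  Mia -> Engineering
  Jack -> Research


4 groups:
Design, 3
Engineering, 3
Marketing, 1
Research, 1


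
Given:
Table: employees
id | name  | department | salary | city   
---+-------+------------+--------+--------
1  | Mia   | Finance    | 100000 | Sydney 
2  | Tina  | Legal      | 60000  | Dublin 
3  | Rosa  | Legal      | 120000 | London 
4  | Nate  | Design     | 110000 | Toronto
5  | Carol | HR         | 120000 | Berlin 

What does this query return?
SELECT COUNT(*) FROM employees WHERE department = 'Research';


Counting rows where department = 'Research'


0


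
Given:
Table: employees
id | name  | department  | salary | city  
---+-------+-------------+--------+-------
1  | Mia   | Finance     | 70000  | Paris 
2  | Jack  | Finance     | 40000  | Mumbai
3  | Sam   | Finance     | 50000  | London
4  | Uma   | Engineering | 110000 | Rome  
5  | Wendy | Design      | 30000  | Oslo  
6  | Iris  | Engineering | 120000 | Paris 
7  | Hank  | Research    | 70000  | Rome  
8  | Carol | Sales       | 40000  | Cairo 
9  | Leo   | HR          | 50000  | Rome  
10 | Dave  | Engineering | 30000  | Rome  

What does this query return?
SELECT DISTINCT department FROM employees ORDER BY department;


All 'department' values (row order): Finance, Finance, Finance, Engineering, Design, Engineering, Research, Sales, HR, Engineering
Removing duplicates leaves 6 unique value(s).

6 values:
Design
Engineering
Finance
HR
Research
Sales


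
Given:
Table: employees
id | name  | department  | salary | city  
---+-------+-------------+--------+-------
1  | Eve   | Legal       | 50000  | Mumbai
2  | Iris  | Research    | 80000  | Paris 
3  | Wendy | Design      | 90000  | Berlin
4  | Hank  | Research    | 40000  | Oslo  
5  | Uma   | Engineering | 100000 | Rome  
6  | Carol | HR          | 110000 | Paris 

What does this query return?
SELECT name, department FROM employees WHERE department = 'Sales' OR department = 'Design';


Filtering: department = 'Sales' OR 'Design'
Matching: 1 rows

1 rows:
Wendy, Design


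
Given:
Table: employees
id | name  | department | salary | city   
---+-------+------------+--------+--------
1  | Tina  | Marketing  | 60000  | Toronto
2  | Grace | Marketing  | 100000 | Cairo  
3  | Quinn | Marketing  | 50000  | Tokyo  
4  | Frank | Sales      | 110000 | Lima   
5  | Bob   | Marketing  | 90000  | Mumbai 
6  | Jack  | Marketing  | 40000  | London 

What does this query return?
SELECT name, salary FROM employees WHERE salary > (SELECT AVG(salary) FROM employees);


Subquery: AVG(salary) = 75000.0
Filtering: salary > 75000.0
  Grace (100000) -> MATCH
  Frank (110000) -> MATCH
  Bob (90000) -> MATCH


3 rows:
Grace, 100000
Frank, 110000
Bob, 90000


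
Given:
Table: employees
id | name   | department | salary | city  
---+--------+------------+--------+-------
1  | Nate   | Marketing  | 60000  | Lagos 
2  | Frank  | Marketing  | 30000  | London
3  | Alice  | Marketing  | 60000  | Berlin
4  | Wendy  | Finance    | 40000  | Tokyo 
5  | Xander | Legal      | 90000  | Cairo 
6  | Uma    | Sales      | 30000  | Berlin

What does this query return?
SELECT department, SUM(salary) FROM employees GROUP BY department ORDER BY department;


Summing salary within each department:
  Finance: 40000 = 40000
  Legal: 90000 = 90000
  Marketing: 60000 + 30000 + 60000 = 150000
  Sales: 30000 = 30000


4 groups:
Finance, 40000
Legal, 90000
Marketing, 150000
Sales, 30000


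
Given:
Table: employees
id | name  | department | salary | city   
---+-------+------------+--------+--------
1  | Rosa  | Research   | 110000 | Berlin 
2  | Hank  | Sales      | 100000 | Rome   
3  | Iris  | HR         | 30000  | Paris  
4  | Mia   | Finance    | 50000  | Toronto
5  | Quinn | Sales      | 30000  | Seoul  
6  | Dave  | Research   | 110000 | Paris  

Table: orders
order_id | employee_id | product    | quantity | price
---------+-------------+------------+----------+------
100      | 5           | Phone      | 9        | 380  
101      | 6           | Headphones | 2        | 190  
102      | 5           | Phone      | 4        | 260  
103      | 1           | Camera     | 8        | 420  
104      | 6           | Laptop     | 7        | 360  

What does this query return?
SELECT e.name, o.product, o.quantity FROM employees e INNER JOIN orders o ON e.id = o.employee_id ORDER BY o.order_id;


Joining employees.id = orders.employee_id:
  employee Quinn (id=5) -> order Phone
  employee Dave (id=6) -> order Headphones
  employee Quinn (id=5) -> order Phone
  employee Rosa (id=1) -> order Camera
  employee Dave (id=6) -> order Laptop


5 rows:
Quinn, Phone, 9
Dave, Headphones, 2
Quinn, Phone, 4
Rosa, Camera, 8
Dave, Laptop, 7


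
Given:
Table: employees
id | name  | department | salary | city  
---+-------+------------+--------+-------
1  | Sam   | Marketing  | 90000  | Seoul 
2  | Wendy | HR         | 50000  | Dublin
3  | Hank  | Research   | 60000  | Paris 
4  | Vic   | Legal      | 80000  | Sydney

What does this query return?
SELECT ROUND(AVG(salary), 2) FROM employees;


SUM(salary) = 280000
COUNT = 4
ROUND(AVG, 2) = ROUND(280000 / 4, 2) = 70000.0

70000.0


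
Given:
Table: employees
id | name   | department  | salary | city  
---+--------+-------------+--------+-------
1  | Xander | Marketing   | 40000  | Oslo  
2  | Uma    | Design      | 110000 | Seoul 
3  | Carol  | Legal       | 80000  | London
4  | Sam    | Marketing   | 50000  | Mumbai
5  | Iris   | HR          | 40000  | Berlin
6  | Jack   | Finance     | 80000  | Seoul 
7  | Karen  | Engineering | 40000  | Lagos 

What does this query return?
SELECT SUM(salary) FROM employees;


SUM(salary) = 40000 + 110000 + 80000 + 50000 + 40000 + 80000 + 40000 = 440000

440000


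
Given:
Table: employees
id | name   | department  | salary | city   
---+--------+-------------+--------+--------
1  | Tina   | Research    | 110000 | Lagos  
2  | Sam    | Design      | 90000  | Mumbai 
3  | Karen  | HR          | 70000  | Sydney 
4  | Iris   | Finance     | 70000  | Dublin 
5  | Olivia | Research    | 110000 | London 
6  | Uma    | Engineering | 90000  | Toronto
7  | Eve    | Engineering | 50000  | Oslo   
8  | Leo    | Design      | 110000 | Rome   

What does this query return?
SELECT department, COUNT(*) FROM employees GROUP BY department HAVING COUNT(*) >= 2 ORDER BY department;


Groups with count >= 2:
  Design: 2 -> PASS
  Engineering: 2 -> PASS
  Research: 2 -> PASS
  Finance: 1 -> filtered out
  HR: 1 -> filtered out


3 groups:
Design, 2
Engineering, 2
Research, 2


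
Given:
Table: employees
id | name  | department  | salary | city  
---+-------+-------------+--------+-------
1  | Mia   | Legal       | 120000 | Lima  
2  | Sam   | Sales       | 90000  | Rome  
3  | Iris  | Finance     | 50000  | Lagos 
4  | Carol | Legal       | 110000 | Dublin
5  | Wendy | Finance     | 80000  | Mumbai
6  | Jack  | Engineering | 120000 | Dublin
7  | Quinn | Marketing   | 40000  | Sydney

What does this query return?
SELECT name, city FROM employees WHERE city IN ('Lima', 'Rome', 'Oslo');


Filtering: city IN ('Lima', 'Rome', 'Oslo')
Matching: 2 rows

2 rows:
Mia, Lima
Sam, Rome


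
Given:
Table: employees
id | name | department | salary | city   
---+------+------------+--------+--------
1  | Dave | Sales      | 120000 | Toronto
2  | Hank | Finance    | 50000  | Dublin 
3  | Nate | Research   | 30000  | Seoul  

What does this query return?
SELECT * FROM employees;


SELECT * returns all 3 rows with all columns

3 rows:
1, Dave, Sales, 120000, Toronto
2, Hank, Finance, 50000, Dublin
3, Nate, Research, 30000, Seoul


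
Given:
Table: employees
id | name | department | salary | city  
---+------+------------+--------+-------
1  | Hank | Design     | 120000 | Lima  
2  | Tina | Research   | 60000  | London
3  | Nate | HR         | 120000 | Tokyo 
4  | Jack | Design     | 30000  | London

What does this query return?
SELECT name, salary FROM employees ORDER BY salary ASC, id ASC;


Sorting by salary ASC, then id ASC for ties

4 rows:
Jack, 30000
Tina, 60000
Hank, 120000
Nate, 120000


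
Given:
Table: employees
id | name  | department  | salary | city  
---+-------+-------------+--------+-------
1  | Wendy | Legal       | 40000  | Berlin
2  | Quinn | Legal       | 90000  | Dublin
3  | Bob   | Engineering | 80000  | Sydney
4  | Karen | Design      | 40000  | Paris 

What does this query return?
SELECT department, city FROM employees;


Projecting columns: department, city

4 rows:
Legal, Berlin
Legal, Dublin
Engineering, Sydney
Design, Paris


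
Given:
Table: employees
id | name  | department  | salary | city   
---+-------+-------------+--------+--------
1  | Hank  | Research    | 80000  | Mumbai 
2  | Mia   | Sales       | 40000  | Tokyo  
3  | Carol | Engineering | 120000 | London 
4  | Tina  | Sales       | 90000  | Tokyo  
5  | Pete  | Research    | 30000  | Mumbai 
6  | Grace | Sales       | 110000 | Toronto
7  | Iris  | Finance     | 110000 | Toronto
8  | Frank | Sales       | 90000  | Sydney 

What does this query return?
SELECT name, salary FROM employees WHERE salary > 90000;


Filtering: salary > 90000
Matching: 3 rows

3 rows:
Carol, 120000
Grace, 110000
Iris, 110000


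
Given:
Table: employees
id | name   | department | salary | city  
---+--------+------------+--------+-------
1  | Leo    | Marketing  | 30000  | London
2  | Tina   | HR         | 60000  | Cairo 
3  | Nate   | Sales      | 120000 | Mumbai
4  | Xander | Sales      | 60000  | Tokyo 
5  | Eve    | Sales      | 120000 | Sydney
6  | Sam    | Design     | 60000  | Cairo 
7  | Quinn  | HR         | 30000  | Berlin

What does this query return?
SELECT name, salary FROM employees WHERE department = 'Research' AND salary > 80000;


Filtering: department = 'Research' AND salary > 80000
Matching: 0 rows

Empty result set (0 rows)


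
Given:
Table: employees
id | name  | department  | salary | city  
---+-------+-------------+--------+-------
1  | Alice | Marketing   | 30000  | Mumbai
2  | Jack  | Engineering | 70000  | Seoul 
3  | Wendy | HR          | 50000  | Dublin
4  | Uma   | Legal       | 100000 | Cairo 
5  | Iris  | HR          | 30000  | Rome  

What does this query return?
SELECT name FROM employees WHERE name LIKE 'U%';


LIKE 'U%' matches names starting with 'U'
Matching: 1

1 rows:
Uma


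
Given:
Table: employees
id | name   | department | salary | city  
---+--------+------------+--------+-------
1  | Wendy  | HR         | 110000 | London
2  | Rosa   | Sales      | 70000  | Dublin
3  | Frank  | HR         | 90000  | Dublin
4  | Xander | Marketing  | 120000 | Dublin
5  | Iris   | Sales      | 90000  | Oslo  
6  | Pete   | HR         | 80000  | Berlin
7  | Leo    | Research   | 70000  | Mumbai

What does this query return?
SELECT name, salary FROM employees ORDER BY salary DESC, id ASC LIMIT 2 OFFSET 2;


Sort by salary DESC (id ASC tiebreak), then skip 2 and take 2
Rows 3 through 4

2 rows:
Frank, 90000
Iris, 90000


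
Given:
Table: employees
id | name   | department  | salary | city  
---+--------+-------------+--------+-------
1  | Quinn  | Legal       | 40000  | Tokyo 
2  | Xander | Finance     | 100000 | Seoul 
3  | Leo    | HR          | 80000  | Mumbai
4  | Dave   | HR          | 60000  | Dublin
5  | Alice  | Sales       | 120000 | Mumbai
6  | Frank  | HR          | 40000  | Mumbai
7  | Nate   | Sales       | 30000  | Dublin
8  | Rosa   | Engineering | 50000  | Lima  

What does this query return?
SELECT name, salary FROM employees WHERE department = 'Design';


Filtering: department = 'Design'
Matching rows: 0

Empty result set (0 rows)


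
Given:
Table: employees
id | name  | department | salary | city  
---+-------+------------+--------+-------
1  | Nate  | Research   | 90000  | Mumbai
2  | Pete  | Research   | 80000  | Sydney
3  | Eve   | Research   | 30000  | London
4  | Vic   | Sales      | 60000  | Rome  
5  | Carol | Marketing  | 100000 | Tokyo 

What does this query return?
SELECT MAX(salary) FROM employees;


Salaries: 90000, 80000, 30000, 60000, 100000
MAX = 100000

100000
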